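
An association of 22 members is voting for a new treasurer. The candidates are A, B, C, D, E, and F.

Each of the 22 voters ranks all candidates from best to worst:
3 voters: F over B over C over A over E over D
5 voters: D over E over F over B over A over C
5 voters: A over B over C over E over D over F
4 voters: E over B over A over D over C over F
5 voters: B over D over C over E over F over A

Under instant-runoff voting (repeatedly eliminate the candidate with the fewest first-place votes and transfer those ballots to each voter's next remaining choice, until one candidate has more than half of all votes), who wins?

B

Round 1: A 5, B 5, C 0, D 5, E 4, F 3. C eliminated.
Round 2: A 5, B 5, D 5, E 4, F 3. F eliminated.
Round 3: A 5, B 8, D 5, E 4. E eliminated.
Round 4: A 5, B 12, D 5. B has a majority (≥12).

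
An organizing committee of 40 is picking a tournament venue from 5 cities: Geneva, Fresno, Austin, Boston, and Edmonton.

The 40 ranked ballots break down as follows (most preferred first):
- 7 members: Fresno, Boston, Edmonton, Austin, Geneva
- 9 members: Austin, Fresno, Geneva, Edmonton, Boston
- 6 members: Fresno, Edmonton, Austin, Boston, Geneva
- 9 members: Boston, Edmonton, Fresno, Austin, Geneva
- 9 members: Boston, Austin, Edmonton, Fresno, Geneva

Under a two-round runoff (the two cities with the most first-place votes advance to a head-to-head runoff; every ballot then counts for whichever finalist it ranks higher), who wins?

Round 1 first-place votes: Geneva 0, Fresno 13, Austin 9, Boston 18, Edmonton 0. Boston and Fresno advance.
Runoff: Boston is ranked above Fresno on 18 ballots, Fresno above Boston on 22.

Fresno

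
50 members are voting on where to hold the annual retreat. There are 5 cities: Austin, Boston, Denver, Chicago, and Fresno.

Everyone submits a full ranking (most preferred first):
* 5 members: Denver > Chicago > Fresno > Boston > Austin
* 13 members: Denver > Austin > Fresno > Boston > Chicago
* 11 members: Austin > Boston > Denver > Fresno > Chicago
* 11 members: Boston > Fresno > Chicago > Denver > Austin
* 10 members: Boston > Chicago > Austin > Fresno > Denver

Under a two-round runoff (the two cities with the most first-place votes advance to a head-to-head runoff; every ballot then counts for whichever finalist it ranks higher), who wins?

Round 1 first-place votes: Austin 11, Boston 21, Denver 18, Chicago 0, Fresno 0. Boston and Denver advance.
Runoff: Boston is ranked above Denver on 32 ballots, Denver above Boston on 18.

Boston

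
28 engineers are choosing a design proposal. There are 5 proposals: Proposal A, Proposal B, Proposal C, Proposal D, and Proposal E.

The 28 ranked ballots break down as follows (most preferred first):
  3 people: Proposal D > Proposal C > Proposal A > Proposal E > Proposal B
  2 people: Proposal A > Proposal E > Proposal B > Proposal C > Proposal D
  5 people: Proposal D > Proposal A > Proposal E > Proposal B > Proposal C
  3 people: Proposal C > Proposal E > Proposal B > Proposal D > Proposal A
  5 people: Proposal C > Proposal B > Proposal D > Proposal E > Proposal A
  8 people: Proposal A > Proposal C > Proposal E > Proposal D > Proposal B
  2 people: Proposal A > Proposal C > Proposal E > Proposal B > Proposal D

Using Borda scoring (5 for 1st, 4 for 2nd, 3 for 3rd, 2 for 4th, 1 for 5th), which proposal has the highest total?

Proposal C

Proposal A: 3×3 + 2×5 + 5×4 + 3×1 + 5×1 + 8×5 + 2×5 = 97
Proposal B: 3×1 + 2×3 + 5×2 + 3×3 + 5×4 + 8×1 + 2×2 = 60
Proposal C: 3×4 + 2×2 + 5×1 + 3×5 + 5×5 + 8×4 + 2×4 = 101
Proposal D: 3×5 + 2×1 + 5×5 + 3×2 + 5×3 + 8×2 + 2×1 = 81
Proposal E: 3×2 + 2×4 + 5×3 + 3×4 + 5×2 + 8×3 + 2×3 = 81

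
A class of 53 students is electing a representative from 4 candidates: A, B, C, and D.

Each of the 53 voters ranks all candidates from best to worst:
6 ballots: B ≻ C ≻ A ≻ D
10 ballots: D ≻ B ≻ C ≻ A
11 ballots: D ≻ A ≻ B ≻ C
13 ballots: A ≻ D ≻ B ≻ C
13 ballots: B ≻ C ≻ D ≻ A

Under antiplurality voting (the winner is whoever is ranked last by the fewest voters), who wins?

Last-place votes: A 23, B 0, C 24, D 6.

B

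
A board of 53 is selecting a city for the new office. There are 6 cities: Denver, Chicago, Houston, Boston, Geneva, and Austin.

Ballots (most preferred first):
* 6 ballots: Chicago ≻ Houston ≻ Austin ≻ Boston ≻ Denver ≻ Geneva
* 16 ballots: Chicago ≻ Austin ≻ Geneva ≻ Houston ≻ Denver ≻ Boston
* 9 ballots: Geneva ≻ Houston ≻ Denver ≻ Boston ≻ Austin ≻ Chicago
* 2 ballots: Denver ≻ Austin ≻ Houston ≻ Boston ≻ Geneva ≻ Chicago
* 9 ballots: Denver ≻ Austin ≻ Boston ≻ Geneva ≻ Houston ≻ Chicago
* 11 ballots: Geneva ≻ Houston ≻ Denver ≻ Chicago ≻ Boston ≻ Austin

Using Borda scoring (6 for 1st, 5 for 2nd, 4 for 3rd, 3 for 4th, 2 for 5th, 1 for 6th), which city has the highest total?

Denver: 6×2 + 16×2 + 9×4 + 2×6 + 9×6 + 11×4 = 190
Chicago: 6×6 + 16×6 + 9×1 + 2×1 + 9×1 + 11×3 = 185
Houston: 6×5 + 16×3 + 9×5 + 2×4 + 9×2 + 11×5 = 204
Boston: 6×3 + 16×1 + 9×3 + 2×3 + 9×4 + 11×2 = 125
Geneva: 6×1 + 16×4 + 9×6 + 2×2 + 9×3 + 11×6 = 221
Austin: 6×4 + 16×5 + 9×2 + 2×5 + 9×5 + 11×1 = 188

Geneva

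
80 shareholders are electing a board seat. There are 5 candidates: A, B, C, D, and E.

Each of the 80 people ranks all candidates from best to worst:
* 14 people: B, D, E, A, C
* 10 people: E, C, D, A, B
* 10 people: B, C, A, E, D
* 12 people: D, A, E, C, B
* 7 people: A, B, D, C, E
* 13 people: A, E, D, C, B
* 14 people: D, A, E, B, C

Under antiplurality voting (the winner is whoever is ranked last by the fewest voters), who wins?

A

Last-place votes: A 0, B 35, C 28, D 10, E 7.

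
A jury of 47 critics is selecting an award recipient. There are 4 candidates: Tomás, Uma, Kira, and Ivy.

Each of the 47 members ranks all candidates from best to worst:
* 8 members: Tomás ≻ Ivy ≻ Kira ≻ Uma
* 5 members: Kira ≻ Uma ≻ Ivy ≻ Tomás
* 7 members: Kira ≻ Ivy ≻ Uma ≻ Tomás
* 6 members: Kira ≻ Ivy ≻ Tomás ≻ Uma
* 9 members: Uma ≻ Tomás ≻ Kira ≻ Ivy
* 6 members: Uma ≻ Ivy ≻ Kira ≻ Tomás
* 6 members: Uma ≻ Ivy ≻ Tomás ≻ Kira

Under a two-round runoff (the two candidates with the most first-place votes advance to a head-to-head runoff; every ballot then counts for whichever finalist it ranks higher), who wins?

Round 1 first-place votes: Tomás 8, Uma 21, Kira 18, Ivy 0. Uma and Kira advance.
Runoff: Uma is ranked above Kira on 21 ballots, Kira above Uma on 26.

Kira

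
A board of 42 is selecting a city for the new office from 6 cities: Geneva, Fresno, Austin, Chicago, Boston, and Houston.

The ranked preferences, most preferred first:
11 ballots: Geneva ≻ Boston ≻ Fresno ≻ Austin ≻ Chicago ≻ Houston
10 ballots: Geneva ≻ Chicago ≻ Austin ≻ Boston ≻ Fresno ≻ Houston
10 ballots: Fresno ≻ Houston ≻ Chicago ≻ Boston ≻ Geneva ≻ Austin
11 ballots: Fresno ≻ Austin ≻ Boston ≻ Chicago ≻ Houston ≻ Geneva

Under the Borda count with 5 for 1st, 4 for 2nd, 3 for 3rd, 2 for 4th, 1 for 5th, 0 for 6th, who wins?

Geneva: 11×5 + 10×5 + 10×1 + 11×0 = 115
Fresno: 11×3 + 10×1 + 10×5 + 11×5 = 148
Austin: 11×2 + 10×3 + 10×0 + 11×4 = 96
Chicago: 11×1 + 10×4 + 10×3 + 11×2 = 103
Boston: 11×4 + 10×2 + 10×2 + 11×3 = 117
Houston: 11×0 + 10×0 + 10×4 + 11×1 = 51

Fresno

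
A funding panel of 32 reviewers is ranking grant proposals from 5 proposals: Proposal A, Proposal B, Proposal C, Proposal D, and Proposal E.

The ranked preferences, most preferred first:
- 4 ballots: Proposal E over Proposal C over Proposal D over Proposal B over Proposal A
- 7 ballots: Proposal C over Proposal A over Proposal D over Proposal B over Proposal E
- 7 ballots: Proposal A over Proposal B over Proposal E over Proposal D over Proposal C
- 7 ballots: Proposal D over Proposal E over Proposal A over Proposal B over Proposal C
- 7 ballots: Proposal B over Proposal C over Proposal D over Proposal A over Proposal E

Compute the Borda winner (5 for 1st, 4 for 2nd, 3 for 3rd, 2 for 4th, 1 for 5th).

Proposal D

Proposal A: 4×1 + 7×4 + 7×5 + 7×3 + 7×2 = 102
Proposal B: 4×2 + 7×2 + 7×4 + 7×2 + 7×5 = 99
Proposal C: 4×4 + 7×5 + 7×1 + 7×1 + 7×4 = 93
Proposal D: 4×3 + 7×3 + 7×2 + 7×5 + 7×3 = 103
Proposal E: 4×5 + 7×1 + 7×3 + 7×4 + 7×1 = 83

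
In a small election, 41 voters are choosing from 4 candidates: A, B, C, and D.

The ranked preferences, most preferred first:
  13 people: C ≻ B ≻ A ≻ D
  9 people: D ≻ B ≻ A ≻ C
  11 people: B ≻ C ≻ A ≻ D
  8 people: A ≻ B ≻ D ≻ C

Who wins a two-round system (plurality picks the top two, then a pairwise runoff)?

Round 1 first-place votes: A 8, B 11, C 13, D 9. C and B advance.
Runoff: C is ranked above B on 13 ballots, B above C on 28.

B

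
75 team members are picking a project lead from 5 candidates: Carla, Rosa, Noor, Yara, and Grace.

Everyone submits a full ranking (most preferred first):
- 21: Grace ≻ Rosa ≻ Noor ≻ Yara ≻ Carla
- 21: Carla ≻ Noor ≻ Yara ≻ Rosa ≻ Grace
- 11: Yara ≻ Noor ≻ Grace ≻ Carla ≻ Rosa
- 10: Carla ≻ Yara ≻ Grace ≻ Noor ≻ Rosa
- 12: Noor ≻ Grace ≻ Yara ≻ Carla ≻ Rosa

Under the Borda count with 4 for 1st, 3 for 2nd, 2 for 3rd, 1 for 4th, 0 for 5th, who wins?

Carla: 21×0 + 21×4 + 11×1 + 10×4 + 12×1 = 147
Rosa: 21×3 + 21×1 + 11×0 + 10×0 + 12×0 = 84
Noor: 21×2 + 21×3 + 11×3 + 10×1 + 12×4 = 196
Yara: 21×1 + 21×2 + 11×4 + 10×3 + 12×2 = 161
Grace: 21×4 + 21×0 + 11×2 + 10×2 + 12×3 = 162

Noor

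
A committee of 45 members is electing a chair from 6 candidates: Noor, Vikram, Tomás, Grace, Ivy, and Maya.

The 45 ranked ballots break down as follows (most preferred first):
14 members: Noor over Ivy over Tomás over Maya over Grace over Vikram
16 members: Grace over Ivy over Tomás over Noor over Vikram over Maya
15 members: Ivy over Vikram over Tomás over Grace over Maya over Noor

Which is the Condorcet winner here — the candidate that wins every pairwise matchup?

Ivy

Ivy vs Noor: 31–14
Ivy vs Vikram: 45–0
Ivy vs Tomás: 45–0
Ivy vs Grace: 29–16
Ivy vs Maya: 45–0
Ivy beats every other candidate.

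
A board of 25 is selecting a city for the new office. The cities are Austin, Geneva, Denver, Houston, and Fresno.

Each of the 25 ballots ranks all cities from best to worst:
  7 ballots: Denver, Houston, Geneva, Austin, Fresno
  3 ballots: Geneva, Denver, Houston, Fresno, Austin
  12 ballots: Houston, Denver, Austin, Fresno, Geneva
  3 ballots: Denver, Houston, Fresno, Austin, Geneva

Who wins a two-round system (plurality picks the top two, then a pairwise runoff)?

Denver

Round 1 first-place votes: Austin 0, Geneva 3, Denver 10, Houston 12, Fresno 0. Houston and Denver advance.
Runoff: Houston is ranked above Denver on 12 ballots, Denver above Houston on 13.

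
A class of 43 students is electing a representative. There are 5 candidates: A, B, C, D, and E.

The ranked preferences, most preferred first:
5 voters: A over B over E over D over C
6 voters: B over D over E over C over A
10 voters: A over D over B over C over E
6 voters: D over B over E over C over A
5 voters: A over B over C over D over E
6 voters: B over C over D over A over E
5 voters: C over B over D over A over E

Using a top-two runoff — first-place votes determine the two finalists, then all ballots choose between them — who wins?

Round 1 first-place votes: A 20, B 12, C 5, D 6, E 0. A and B advance.
Runoff: A is ranked above B on 20 ballots, B above A on 23.

B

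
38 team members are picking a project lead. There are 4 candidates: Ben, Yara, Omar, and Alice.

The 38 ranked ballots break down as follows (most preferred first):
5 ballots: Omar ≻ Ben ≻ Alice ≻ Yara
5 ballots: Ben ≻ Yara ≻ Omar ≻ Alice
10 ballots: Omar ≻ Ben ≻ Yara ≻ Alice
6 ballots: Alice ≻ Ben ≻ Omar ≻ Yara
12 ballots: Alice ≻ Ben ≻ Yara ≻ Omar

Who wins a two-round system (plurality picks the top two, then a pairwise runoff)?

Round 1 first-place votes: Ben 5, Yara 0, Omar 15, Alice 18. Alice and Omar advance.
Runoff: Alice is ranked above Omar on 18 ballots, Omar above Alice on 20.

Omar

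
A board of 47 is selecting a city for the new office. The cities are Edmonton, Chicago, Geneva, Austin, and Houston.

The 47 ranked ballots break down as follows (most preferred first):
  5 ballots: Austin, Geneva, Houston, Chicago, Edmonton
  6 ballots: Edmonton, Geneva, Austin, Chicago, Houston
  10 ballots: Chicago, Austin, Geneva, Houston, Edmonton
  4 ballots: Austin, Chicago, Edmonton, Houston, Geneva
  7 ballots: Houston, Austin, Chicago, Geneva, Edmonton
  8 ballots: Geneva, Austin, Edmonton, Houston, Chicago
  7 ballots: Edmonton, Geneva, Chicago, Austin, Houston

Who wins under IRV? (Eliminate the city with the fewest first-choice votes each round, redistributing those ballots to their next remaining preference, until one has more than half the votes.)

Austin

Round 1: Edmonton 13, Chicago 10, Geneva 8, Austin 9, Houston 7. Houston eliminated.
Round 2: Edmonton 13, Chicago 10, Geneva 8, Austin 16. Geneva eliminated.
Round 3: Edmonton 13, Chicago 10, Austin 24. Austin has a majority (≥24).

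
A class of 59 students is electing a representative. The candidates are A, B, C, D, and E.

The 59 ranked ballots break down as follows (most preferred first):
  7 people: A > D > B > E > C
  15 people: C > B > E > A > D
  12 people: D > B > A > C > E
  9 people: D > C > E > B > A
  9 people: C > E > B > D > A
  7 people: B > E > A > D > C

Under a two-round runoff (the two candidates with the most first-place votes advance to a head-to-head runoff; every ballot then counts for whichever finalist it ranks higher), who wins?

Round 1 first-place votes: A 7, B 7, C 24, D 21, E 0. C and D advance.
Runoff: C is ranked above D on 24 ballots, D above C on 35.

D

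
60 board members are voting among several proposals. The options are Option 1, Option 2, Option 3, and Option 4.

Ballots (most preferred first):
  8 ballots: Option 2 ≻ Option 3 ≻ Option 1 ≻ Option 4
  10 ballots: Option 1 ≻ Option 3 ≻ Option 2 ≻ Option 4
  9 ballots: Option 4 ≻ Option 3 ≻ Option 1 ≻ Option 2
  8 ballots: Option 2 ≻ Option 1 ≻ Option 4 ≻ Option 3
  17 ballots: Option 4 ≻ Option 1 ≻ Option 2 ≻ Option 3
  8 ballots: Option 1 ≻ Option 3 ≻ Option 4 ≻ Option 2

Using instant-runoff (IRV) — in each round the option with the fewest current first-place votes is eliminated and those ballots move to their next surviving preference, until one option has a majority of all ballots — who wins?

Round 1: Option 1 18, Option 2 16, Option 3 0, Option 4 26. Option 3 eliminated.
Round 2: Option 1 18, Option 2 16, Option 4 26. Option 2 eliminated.
Round 3: Option 1 34, Option 4 26. Option 1 has a majority (≥31).

Option 1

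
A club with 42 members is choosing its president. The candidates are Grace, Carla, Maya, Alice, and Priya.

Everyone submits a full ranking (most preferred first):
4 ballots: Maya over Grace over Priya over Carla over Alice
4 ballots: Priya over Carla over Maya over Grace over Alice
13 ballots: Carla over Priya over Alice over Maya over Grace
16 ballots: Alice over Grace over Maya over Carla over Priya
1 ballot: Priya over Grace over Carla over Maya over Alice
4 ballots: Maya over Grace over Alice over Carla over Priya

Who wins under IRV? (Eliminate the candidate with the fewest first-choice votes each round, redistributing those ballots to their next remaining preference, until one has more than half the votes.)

Round 1: Grace 0, Carla 13, Maya 8, Alice 16, Priya 5. Grace eliminated.
Round 2: Carla 13, Maya 8, Alice 16, Priya 5. Priya eliminated.
Round 3: Carla 18, Maya 8, Alice 16. Maya eliminated.
Round 4: Carla 22, Alice 20. Carla has a majority (≥22).

Carla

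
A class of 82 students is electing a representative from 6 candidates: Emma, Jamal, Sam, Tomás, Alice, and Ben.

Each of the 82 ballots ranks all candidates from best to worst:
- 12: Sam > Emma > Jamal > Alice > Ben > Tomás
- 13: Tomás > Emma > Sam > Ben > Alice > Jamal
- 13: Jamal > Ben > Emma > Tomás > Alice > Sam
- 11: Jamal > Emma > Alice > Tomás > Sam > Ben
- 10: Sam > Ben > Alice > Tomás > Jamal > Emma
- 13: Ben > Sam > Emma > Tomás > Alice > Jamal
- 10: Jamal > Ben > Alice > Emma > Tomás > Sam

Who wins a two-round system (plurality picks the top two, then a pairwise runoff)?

Sam

Round 1 first-place votes: Emma 0, Jamal 34, Sam 22, Tomás 13, Alice 0, Ben 13. Jamal and Sam advance.
Runoff: Jamal is ranked above Sam on 34 ballots, Sam above Jamal on 48.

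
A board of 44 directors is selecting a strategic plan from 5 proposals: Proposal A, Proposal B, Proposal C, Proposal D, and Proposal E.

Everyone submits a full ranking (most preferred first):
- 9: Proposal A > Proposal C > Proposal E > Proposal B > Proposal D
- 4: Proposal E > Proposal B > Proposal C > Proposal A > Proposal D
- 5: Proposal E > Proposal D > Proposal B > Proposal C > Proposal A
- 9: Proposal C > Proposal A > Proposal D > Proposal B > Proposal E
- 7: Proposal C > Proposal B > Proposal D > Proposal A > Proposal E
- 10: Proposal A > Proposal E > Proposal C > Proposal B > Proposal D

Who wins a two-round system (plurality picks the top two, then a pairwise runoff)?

Proposal C

Round 1 first-place votes: Proposal A 19, Proposal B 0, Proposal C 16, Proposal D 0, Proposal E 9. Proposal A and Proposal C advance.
Runoff: Proposal A is ranked above Proposal C on 19 ballots, Proposal C above Proposal A on 25.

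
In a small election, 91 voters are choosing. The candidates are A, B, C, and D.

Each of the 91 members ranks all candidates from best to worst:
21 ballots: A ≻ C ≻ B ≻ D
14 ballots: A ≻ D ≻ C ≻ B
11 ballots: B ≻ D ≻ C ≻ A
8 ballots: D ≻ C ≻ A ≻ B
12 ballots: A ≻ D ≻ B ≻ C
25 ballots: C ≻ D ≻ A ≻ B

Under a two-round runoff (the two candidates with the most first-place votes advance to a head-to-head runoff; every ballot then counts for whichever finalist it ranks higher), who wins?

Round 1 first-place votes: A 47, B 11, C 25, D 8. A and C advance.
Runoff: A is ranked above C on 47 ballots, C above A on 44.

A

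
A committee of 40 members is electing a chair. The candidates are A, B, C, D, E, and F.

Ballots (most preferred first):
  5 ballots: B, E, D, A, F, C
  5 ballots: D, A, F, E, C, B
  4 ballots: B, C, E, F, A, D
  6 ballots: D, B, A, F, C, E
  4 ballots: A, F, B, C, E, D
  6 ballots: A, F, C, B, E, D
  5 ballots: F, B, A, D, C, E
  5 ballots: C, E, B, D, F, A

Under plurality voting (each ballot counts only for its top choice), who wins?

D

First-place votes: A 10, B 9, C 5, D 11, E 0, F 5.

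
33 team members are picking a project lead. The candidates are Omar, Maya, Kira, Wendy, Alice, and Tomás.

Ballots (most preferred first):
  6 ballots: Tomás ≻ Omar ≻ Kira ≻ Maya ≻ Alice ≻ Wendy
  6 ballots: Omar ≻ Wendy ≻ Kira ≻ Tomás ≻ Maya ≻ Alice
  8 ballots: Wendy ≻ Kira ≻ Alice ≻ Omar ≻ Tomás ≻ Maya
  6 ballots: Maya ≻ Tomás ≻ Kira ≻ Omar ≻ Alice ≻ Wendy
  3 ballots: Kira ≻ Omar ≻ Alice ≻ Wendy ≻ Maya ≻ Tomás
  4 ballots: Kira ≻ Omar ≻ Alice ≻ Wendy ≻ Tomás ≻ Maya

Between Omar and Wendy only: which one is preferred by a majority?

Omar

Omar is ranked above Wendy on 25 ballots; Wendy above Omar on 8.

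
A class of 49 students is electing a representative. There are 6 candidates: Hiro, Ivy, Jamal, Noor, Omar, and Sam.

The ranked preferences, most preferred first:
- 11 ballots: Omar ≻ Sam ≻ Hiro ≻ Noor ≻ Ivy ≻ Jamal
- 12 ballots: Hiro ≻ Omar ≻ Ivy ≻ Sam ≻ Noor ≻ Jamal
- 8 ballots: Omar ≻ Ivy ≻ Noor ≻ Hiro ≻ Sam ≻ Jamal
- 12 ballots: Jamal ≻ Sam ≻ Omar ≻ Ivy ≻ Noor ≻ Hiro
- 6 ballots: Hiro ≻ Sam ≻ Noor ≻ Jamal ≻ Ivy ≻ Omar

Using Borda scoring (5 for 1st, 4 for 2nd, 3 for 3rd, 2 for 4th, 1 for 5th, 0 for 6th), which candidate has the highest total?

Hiro: 11×3 + 12×5 + 8×2 + 12×0 + 6×5 = 139
Ivy: 11×1 + 12×3 + 8×4 + 12×2 + 6×1 = 109
Jamal: 11×0 + 12×0 + 8×0 + 12×5 + 6×2 = 72
Noor: 11×2 + 12×1 + 8×3 + 12×1 + 6×3 = 88
Omar: 11×5 + 12×4 + 8×5 + 12×3 + 6×0 = 179
Sam: 11×4 + 12×2 + 8×1 + 12×4 + 6×4 = 148

Omar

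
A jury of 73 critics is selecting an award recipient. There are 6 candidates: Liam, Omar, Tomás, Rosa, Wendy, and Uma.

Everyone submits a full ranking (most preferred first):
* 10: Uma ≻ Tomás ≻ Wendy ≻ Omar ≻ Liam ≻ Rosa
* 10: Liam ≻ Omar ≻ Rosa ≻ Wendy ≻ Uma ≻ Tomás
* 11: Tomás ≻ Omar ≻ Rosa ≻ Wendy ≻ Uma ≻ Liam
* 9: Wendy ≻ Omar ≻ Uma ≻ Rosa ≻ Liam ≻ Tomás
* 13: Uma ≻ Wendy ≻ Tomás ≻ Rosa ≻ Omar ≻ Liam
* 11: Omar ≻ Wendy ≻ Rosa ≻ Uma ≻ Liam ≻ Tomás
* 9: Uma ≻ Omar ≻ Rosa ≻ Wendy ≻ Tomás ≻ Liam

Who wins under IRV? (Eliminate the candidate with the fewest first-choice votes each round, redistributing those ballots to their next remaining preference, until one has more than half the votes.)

Round 1: Liam 10, Omar 11, Tomás 11, Rosa 0, Wendy 9, Uma 32. Rosa eliminated.
Round 2: Liam 10, Omar 11, Tomás 11, Wendy 9, Uma 32. Wendy eliminated.
Round 3: Liam 10, Omar 20, Tomás 11, Uma 32. Liam eliminated.
Round 4: Omar 30, Tomás 11, Uma 32. Tomás eliminated.
Round 5: Omar 41, Uma 32. Omar has a majority (≥37).

Omar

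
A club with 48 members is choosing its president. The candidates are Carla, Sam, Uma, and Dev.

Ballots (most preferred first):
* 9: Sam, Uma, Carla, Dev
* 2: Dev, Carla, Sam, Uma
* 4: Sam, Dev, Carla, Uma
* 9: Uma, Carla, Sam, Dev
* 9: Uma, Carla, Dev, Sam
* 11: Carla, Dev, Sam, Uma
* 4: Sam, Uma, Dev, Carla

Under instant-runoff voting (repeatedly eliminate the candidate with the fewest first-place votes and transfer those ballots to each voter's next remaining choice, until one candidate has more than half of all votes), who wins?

Sam

Round 1: Carla 11, Sam 17, Uma 18, Dev 2. Dev eliminated.
Round 2: Carla 13, Sam 17, Uma 18. Carla eliminated.
Round 3: Sam 30, Uma 18. Sam has a majority (≥25).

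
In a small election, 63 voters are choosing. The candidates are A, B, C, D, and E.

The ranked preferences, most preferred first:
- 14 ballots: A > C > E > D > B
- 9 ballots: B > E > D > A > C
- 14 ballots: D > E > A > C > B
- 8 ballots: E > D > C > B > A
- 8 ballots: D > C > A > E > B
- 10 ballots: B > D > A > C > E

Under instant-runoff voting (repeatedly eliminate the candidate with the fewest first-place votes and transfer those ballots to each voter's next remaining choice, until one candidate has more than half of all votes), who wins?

Round 1: A 14, B 19, C 0, D 22, E 8. C eliminated.
Round 2: A 14, B 19, D 22, E 8. E eliminated.
Round 3: A 14, B 19, D 30. A eliminated.
Round 4: B 19, D 44. D has a majority (≥32).

D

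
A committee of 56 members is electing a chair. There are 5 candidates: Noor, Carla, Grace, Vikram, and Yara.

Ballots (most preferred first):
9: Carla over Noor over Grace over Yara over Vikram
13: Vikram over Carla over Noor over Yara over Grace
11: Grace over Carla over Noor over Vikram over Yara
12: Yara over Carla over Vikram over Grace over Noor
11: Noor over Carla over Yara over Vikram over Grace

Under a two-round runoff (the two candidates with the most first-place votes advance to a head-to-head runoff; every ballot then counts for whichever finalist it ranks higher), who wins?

Yara

Round 1 first-place votes: Noor 11, Carla 9, Grace 11, Vikram 13, Yara 12. Vikram and Yara advance.
Runoff: Vikram is ranked above Yara on 24 ballots, Yara above Vikram on 32.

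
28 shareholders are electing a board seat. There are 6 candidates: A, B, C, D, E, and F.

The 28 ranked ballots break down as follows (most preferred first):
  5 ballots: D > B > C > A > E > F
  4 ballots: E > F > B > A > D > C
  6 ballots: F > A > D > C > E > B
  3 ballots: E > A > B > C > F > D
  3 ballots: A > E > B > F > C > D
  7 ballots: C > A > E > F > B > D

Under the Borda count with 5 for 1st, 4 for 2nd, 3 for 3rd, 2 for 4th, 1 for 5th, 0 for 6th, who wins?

A

A: 5×2 + 4×2 + 6×4 + 3×4 + 3×5 + 7×4 = 97
B: 5×4 + 4×3 + 6×0 + 3×3 + 3×3 + 7×1 = 57
C: 5×3 + 4×0 + 6×2 + 3×2 + 3×1 + 7×5 = 71
D: 5×5 + 4×1 + 6×3 + 3×0 + 3×0 + 7×0 = 47
E: 5×1 + 4×5 + 6×1 + 3×5 + 3×4 + 7×3 = 79
F: 5×0 + 4×4 + 6×5 + 3×1 + 3×2 + 7×2 = 69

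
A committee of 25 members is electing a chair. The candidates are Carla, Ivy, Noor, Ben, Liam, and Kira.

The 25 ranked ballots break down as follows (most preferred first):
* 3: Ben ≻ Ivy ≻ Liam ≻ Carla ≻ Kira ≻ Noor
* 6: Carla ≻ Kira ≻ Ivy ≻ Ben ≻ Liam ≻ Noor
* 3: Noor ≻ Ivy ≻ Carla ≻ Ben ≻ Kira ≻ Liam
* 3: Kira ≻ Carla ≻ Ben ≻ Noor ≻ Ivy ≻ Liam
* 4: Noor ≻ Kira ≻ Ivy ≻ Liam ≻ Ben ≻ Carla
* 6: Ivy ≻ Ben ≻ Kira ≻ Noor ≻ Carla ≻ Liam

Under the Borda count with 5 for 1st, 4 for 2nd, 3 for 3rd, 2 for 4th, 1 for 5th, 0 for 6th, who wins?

Ivy

Carla: 3×2 + 6×5 + 3×3 + 3×4 + 4×0 + 6×1 = 63
Ivy: 3×4 + 6×3 + 3×4 + 3×1 + 4×3 + 6×5 = 87
Noor: 3×0 + 6×0 + 3×5 + 3×2 + 4×5 + 6×2 = 53
Ben: 3×5 + 6×2 + 3×2 + 3×3 + 4×1 + 6×4 = 70
Liam: 3×3 + 6×1 + 3×0 + 3×0 + 4×2 + 6×0 = 23
Kira: 3×1 + 6×4 + 3×1 + 3×5 + 4×4 + 6×3 = 79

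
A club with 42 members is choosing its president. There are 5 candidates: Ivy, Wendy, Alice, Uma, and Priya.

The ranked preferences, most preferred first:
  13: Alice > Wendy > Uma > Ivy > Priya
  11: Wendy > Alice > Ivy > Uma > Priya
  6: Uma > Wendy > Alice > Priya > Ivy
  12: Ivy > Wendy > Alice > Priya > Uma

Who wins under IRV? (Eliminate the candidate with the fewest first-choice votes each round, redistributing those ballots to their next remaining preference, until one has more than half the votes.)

Round 1: Ivy 12, Wendy 11, Alice 13, Uma 6, Priya 0. Priya eliminated.
Round 2: Ivy 12, Wendy 11, Alice 13, Uma 6. Uma eliminated.
Round 3: Ivy 12, Wendy 17, Alice 13. Ivy eliminated.
Round 4: Wendy 29, Alice 13. Wendy has a majority (≥22).

Wendy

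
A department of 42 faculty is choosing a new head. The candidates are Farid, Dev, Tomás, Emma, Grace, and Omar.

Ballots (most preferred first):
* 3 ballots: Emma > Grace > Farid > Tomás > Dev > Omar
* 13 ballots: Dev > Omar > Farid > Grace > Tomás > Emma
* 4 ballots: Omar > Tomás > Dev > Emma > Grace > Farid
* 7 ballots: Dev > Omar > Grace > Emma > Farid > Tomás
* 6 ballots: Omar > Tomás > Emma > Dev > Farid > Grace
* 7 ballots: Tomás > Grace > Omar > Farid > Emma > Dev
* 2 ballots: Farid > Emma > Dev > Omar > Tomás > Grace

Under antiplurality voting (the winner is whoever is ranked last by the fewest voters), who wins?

Omar

Last-place votes: Farid 4, Dev 7, Tomás 7, Emma 13, Grace 8, Omar 3.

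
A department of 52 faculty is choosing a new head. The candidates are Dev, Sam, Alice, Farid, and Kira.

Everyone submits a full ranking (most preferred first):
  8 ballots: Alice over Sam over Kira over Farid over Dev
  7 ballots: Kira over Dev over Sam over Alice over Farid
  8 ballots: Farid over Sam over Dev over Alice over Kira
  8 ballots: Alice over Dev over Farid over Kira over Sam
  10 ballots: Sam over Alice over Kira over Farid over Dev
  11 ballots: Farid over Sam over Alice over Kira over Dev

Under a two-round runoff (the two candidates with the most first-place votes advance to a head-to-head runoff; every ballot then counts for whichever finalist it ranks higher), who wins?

Round 1 first-place votes: Dev 0, Sam 10, Alice 16, Farid 19, Kira 7. Farid and Alice advance.
Runoff: Farid is ranked above Alice on 19 ballots, Alice above Farid on 33.

Alice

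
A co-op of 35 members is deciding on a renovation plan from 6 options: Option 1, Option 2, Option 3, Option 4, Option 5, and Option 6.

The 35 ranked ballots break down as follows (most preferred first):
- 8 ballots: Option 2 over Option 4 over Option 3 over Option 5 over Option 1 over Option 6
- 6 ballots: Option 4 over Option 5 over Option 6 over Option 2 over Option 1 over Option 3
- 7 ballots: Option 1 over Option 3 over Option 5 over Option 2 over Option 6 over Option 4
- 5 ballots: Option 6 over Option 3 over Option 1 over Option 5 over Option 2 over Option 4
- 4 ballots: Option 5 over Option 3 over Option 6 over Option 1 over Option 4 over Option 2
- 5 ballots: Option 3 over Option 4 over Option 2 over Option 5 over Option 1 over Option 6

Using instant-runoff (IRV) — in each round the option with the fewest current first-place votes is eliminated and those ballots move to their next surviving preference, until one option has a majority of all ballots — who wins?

Option 3

Round 1: Option 1 7, Option 2 8, Option 3 5, Option 4 6, Option 5 4, Option 6 5. Option 5 eliminated.
Round 2: Option 1 7, Option 2 8, Option 3 9, Option 4 6, Option 6 5. Option 6 eliminated.
Round 3: Option 1 7, Option 2 8, Option 3 14, Option 4 6. Option 4 eliminated.
Round 4: Option 1 7, Option 2 14, Option 3 14. Option 1 eliminated.
Round 5: Option 2 14, Option 3 21. Option 3 has a majority (≥18).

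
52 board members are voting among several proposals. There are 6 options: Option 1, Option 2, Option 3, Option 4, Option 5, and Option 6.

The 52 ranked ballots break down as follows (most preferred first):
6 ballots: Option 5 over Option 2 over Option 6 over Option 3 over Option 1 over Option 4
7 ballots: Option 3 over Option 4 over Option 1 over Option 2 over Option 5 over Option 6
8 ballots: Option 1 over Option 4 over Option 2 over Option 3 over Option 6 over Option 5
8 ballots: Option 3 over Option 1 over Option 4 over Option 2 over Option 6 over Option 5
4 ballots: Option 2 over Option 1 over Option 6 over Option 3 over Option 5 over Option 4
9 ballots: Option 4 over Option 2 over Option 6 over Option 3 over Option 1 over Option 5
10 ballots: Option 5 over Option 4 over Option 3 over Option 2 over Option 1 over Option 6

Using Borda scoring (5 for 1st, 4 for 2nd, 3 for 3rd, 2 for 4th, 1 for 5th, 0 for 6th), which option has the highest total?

Option 4

Option 1: 6×1 + 7×3 + 8×5 + 8×4 + 4×4 + 9×1 + 10×1 = 134
Option 2: 6×4 + 7×2 + 8×3 + 8×2 + 4×5 + 9×4 + 10×2 = 154
Option 3: 6×2 + 7×5 + 8×2 + 8×5 + 4×2 + 9×2 + 10×3 = 159
Option 4: 6×0 + 7×4 + 8×4 + 8×3 + 4×0 + 9×5 + 10×4 = 169
Option 5: 6×5 + 7×1 + 8×0 + 8×0 + 4×1 + 9×0 + 10×5 = 91
Option 6: 6×3 + 7×0 + 8×1 + 8×1 + 4×3 + 9×3 + 10×0 = 73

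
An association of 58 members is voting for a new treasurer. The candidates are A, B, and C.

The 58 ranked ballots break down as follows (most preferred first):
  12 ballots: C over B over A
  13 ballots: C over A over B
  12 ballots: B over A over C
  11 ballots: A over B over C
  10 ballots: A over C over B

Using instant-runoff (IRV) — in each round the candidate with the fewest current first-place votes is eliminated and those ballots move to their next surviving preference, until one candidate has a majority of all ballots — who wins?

Round 1: A 21, B 12, C 25. B eliminated.
Round 2: A 33, C 25. A has a majority (≥30).

A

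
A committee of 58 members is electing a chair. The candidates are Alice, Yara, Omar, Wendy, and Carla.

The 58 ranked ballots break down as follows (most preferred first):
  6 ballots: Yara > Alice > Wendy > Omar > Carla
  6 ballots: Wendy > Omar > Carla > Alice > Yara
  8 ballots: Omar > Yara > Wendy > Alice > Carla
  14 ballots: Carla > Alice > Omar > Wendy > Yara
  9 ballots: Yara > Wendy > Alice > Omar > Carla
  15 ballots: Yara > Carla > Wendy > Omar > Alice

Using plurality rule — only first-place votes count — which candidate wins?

Yara

First-place votes: Alice 0, Yara 30, Omar 8, Wendy 6, Carla 14.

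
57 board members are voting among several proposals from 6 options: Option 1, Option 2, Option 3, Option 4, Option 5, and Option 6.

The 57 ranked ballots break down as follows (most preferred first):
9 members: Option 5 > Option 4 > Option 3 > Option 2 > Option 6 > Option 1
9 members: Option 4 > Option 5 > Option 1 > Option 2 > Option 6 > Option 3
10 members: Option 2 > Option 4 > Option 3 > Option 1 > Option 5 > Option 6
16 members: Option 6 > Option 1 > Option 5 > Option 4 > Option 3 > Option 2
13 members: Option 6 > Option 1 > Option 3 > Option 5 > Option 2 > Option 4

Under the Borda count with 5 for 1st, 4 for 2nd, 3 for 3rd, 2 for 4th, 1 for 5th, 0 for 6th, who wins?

Option 1: 9×0 + 9×3 + 10×2 + 16×4 + 13×4 = 163
Option 2: 9×2 + 9×2 + 10×5 + 16×0 + 13×1 = 99
Option 3: 9×3 + 9×0 + 10×3 + 16×1 + 13×3 = 112
Option 4: 9×4 + 9×5 + 10×4 + 16×2 + 13×0 = 153
Option 5: 9×5 + 9×4 + 10×1 + 16×3 + 13×2 = 165
Option 6: 9×1 + 9×1 + 10×0 + 16×5 + 13×5 = 163

Option 5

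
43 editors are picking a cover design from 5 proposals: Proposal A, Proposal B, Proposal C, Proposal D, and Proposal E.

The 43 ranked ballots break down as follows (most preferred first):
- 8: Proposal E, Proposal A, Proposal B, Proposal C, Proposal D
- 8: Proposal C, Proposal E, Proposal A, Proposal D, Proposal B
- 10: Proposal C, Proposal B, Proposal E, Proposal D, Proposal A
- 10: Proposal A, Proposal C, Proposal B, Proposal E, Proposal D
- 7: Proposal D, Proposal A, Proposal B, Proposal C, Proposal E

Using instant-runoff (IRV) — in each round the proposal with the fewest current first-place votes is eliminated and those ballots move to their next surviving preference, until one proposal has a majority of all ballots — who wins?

Round 1: Proposal A 10, Proposal B 0, Proposal C 18, Proposal D 7, Proposal E 8. Proposal B eliminated.
Round 2: Proposal A 10, Proposal C 18, Proposal D 7, Proposal E 8. Proposal D eliminated.
Round 3: Proposal A 17, Proposal C 18, Proposal E 8. Proposal E eliminated.
Round 4: Proposal A 25, Proposal C 18. Proposal A has a majority (≥22).

Proposal A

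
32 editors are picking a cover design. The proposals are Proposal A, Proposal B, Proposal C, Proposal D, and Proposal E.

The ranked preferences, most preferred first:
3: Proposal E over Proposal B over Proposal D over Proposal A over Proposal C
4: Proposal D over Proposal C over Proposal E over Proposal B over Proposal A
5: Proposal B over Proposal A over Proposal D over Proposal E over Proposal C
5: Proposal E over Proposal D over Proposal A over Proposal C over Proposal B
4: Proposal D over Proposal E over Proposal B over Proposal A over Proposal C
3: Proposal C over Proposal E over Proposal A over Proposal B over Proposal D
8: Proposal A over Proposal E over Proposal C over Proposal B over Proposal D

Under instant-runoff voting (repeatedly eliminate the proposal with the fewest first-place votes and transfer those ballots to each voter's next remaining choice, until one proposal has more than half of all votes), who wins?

Proposal E

Round 1: Proposal A 8, Proposal B 5, Proposal C 3, Proposal D 8, Proposal E 8. Proposal C eliminated.
Round 2: Proposal A 8, Proposal B 5, Proposal D 8, Proposal E 11. Proposal B eliminated.
Round 3: Proposal A 13, Proposal D 8, Proposal E 11. Proposal D eliminated.
Round 4: Proposal A 13, Proposal E 19. Proposal E has a majority (≥17).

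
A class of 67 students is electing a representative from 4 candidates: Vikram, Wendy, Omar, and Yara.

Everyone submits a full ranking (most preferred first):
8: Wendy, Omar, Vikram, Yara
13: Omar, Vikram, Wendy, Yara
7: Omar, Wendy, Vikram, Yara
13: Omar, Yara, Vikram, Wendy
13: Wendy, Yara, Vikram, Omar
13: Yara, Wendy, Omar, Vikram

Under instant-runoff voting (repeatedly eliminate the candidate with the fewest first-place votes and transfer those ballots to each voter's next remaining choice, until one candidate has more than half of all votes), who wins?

Wendy

Round 1: Vikram 0, Wendy 21, Omar 33, Yara 13. Vikram eliminated.
Round 2: Wendy 21, Omar 33, Yara 13. Yara eliminated.
Round 3: Wendy 34, Omar 33. Wendy has a majority (≥34).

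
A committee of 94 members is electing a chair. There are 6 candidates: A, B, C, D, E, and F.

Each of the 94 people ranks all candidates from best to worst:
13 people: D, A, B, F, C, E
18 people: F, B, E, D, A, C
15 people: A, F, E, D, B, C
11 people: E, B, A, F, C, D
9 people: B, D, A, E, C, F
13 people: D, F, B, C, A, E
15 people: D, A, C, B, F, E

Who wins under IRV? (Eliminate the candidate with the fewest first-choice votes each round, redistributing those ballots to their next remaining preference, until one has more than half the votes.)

Round 1: A 15, B 9, C 0, D 41, E 11, F 18. C eliminated.
Round 2: A 15, B 9, D 41, E 11, F 18. B eliminated.
Round 3: A 15, D 50, E 11, F 18. D has a majority (≥48).

D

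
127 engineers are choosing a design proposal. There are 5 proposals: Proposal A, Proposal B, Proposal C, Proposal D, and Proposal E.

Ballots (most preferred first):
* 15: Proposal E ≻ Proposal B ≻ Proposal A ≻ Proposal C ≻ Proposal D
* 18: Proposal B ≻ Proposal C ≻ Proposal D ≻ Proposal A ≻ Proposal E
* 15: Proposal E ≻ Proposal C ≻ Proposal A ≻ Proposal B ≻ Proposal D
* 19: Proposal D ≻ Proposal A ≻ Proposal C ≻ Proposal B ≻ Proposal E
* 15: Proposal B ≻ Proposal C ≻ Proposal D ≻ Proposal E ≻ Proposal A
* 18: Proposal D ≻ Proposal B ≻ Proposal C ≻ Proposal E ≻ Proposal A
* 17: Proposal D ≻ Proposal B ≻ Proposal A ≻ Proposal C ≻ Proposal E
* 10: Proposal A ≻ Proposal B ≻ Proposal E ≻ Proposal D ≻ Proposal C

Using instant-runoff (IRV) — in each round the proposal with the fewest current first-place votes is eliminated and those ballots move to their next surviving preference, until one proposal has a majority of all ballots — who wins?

Round 1: Proposal A 10, Proposal B 33, Proposal C 0, Proposal D 54, Proposal E 30. Proposal C eliminated.
Round 2: Proposal A 10, Proposal B 33, Proposal D 54, Proposal E 30. Proposal A eliminated.
Round 3: Proposal B 43, Proposal D 54, Proposal E 30. Proposal E eliminated.
Round 4: Proposal B 73, Proposal D 54. Proposal B has a majority (≥64).

Proposal B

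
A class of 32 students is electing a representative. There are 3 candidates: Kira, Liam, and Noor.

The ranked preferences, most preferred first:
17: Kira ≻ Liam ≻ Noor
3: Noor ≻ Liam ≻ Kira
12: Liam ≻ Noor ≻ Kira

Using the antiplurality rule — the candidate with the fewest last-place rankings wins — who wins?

Liam

Last-place votes: Kira 15, Liam 0, Noor 17.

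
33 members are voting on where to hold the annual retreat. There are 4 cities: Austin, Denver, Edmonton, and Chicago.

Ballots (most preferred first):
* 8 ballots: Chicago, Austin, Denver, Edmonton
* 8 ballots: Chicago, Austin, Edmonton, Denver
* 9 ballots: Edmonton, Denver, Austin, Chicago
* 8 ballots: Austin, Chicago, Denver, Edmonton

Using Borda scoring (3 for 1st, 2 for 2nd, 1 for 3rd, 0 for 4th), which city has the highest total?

Austin: 8×2 + 8×2 + 9×1 + 8×3 = 65
Denver: 8×1 + 8×0 + 9×2 + 8×1 = 34
Edmonton: 8×0 + 8×1 + 9×3 + 8×0 = 35
Chicago: 8×3 + 8×3 + 9×0 + 8×2 = 64

Austin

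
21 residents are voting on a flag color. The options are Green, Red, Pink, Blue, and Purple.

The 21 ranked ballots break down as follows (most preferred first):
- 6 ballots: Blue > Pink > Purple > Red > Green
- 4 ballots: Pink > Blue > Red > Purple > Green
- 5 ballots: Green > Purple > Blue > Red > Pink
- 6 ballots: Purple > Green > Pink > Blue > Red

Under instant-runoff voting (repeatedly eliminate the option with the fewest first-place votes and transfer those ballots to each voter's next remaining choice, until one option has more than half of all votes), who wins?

Purple

Round 1: Green 5, Red 0, Pink 4, Blue 6, Purple 6. Red eliminated.
Round 2: Green 5, Pink 4, Blue 6, Purple 6. Pink eliminated.
Round 3: Green 5, Blue 10, Purple 6. Green eliminated.
Round 4: Blue 10, Purple 11. Purple has a majority (≥11).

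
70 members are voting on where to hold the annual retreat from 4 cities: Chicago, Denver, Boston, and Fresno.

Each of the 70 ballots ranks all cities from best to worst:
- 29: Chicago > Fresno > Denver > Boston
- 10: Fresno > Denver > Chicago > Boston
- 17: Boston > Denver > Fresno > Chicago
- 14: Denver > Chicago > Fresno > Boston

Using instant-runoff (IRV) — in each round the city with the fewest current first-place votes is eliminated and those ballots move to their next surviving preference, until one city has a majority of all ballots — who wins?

Round 1: Chicago 29, Denver 14, Boston 17, Fresno 10. Fresno eliminated.
Round 2: Chicago 29, Denver 24, Boston 17. Boston eliminated.
Round 3: Chicago 29, Denver 41. Denver has a majority (≥36).

Denver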